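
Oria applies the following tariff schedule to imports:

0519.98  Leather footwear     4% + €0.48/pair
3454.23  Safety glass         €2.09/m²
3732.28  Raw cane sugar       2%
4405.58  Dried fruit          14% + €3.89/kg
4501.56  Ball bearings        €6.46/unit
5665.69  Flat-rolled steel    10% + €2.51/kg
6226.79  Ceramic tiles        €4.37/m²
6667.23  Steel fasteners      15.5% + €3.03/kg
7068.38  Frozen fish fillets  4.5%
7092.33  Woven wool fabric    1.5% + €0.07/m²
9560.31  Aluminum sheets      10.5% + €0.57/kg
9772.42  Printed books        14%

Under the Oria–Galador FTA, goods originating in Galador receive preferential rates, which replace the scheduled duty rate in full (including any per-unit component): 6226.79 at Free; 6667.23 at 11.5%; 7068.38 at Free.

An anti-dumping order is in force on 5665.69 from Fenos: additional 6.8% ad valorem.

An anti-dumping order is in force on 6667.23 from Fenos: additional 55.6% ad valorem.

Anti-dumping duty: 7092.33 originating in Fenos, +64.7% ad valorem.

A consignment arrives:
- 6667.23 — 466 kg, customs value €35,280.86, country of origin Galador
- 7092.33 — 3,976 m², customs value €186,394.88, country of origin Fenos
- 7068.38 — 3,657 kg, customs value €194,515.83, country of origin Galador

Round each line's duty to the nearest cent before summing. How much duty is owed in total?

€127,729.03

Line 1 (6667.23, Galador, 466 kg, €35,280.86):
Base rate for 6667.23 is 15.5% + €3.03/kg.
Origin Galador qualifies under the Oria–Galador agreement and 6667.23 is covered: preferential rate 11.5% applies instead.
The additional-duty order on 6667.23 targets Fenos, not Galador; it does not apply.
Duty = €35,280.86 × 11.5% = €4,057.30.
Line 2 (7092.33, Fenos, 3,976 m², €186,394.88):
Base rate for 7092.33 is 1.5% + €0.07/m².
Additional duty on 7092.33 from Fenos: +64.7%. Applied ad valorem rate: 1.5% + 64.7% = 66.2%.
Duty = €186,394.88 × 66.2% + 3,976 × €0.07 = €123,671.73.
Line 3 (7068.38, Galador, 3,657 kg, €194,515.83):
Base rate for 7068.38 is 4.5%.
Origin Galador qualifies under the Oria–Galador agreement and 7068.38 is covered: preferential rate Free applies instead.
Duty = €194,515.83 × 0% = €0.00.
Total = €4,057.30 + €123,671.73 + €0.00 = €127,729.03.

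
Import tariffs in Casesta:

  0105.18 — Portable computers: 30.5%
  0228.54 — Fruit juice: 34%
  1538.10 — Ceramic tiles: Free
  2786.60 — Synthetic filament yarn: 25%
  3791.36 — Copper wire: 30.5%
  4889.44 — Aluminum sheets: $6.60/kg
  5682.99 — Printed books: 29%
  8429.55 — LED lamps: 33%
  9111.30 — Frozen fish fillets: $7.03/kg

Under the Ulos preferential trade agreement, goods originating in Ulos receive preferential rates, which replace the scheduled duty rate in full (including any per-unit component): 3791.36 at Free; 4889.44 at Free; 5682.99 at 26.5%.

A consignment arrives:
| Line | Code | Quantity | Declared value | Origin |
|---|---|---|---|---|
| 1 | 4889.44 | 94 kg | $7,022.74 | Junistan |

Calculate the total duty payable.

$620.40

Line 1 (4889.44, Junistan, 94 kg, $7,022.74):
Base rate for 4889.44 is $6.60/kg.
4889.44 has an FTA preferential rate, but origin Junistan is not Ulos; base rate stands.
Duty = 94 × $6.60 = $620.40.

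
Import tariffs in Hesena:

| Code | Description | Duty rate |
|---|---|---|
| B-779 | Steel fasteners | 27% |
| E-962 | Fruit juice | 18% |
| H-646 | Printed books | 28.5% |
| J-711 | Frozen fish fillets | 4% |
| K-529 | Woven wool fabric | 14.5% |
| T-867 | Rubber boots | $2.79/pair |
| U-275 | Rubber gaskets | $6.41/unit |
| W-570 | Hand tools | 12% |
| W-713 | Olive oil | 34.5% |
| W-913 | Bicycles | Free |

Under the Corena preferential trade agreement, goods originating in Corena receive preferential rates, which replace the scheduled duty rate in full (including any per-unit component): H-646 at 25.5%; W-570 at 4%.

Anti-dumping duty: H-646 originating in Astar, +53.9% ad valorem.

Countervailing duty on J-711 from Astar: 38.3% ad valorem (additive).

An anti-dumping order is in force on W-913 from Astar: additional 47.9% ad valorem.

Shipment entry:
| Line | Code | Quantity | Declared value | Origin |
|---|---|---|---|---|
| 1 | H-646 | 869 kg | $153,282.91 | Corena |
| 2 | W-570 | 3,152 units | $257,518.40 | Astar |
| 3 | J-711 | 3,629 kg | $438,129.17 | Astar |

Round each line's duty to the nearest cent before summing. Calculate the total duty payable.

$255,317.99

Line 1 (H-646, Corena, 869 kg, $153,282.91):
Base rate for H-646 is 28.5%.
Origin Corena qualifies under the Hesena–Corena agreement and H-646 is covered: preferential rate 25.5% applies instead.
The additional-duty order on H-646 targets Astar, not Corena; it does not apply.
Duty = $153,282.91 × 25.5% = $39,087.14.
Line 2 (W-570, Astar, 3,152 units, $257,518.40):
Base rate for W-570 is 12%.
W-570 has an FTA preferential rate, but origin Astar is not Corena; base rate stands.
Duty = $257,518.40 × 12% = $30,902.21.
Line 3 (J-711, Astar, 3,629 kg, $438,129.17):
Base rate for J-711 is 4%.
Additional duty on J-711 from Astar: +38.3%. Applied ad valorem rate: 4% + 38.3% = 42.3%.
Duty = $438,129.17 × 42.3% = $185,328.64.
Total = $39,087.14 + $30,902.21 + $185,328.64 = $255,317.99.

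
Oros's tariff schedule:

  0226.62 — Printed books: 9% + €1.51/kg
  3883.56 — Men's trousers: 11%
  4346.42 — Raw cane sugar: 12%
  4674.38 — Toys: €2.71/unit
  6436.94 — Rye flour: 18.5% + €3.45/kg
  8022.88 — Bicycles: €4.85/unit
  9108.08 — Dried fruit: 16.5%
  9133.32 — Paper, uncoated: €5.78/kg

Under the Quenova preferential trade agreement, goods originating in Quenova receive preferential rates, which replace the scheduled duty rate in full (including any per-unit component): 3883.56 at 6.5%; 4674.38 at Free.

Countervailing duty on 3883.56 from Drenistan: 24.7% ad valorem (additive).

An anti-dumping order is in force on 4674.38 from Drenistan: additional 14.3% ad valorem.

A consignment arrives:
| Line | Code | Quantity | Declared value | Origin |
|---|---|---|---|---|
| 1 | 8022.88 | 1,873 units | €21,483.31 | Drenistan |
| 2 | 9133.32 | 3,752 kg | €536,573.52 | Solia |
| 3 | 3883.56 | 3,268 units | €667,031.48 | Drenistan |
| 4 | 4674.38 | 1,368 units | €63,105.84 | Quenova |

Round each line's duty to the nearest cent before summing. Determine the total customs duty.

€268,900.85

Line 1 (8022.88, Drenistan, 1,873 units, €21,483.31):
Base rate for 8022.88 is €4.85/unit.
Duty = 1,873 × €4.85 = €9,084.05.
Line 2 (9133.32, Solia, 3,752 kg, €536,573.52):
Base rate for 9133.32 is €5.78/kg.
Duty = 3,752 × €5.78 = €21,686.56.
Line 3 (3883.56, Drenistan, 3,268 units, €667,031.48):
Base rate for 3883.56 is 11%.
3883.56 has an FTA preferential rate, but origin Drenistan is not Quenova; base rate stands.
Additional duty on 3883.56 from Drenistan: +24.7%. Applied ad valorem rate: 11% + 24.7% = 35.7%.
Duty = €667,031.48 × 35.7% = €238,130.24.
Line 4 (4674.38, Quenova, 1,368 units, €63,105.84):
Base rate for 4674.38 is €2.71/unit.
Origin Quenova qualifies under the Oros–Quenova agreement and 4674.38 is covered: preferential rate Free applies instead.
The additional-duty order on 4674.38 targets Drenistan, not Quenova; it does not apply.
Duty = €63,105.84 × 0% = €0.00.
Total = €9,084.05 + €21,686.56 + €238,130.24 + €0.00 = €268,900.85.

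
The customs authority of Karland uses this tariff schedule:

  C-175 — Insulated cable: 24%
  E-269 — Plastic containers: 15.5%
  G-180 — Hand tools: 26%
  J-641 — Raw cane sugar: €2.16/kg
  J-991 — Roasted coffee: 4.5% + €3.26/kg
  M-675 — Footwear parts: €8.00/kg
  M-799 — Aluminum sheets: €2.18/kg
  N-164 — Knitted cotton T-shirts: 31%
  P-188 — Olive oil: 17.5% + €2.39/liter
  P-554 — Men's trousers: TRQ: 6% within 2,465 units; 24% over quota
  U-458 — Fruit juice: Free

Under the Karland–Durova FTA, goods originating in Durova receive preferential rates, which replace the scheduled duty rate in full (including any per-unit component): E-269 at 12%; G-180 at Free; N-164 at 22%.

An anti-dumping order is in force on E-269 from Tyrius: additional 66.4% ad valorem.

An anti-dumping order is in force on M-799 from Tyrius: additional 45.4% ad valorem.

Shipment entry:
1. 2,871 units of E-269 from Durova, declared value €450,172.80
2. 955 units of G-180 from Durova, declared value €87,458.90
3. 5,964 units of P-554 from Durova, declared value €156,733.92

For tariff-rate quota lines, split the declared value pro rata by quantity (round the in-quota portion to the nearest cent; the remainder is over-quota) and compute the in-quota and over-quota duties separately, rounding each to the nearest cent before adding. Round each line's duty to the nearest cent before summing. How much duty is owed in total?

€79,976.44

Line 1 (E-269, Durova, 2,871 units, €450,172.80):
Base rate for E-269 is 15.5%.
Origin Durova qualifies under the Karland–Durova agreement and E-269 is covered: preferential rate 12% applies instead.
The additional-duty order on E-269 targets Tyrius, not Durova; it does not apply.
Duty = €450,172.80 × 12% = €54,020.74.
Line 2 (G-180, Durova, 955 units, €87,458.90):
Base rate for G-180 is 26%.
Origin Durova qualifies under the Karland–Durova agreement and G-180 is covered: preferential rate Free applies instead.
Duty = €87,458.90 × 0% = €0.00.
Line 3 (P-554, Durova, 5,964 units, €156,733.92):
Code P-554 is under a tariff-rate quota (threshold 2,465 units). In-quota: 2,465 units at 6%; over-quota: 3,499 units at 24%.
Pro-rata value split: in-quota = €156,733.92 × 2,465/5,964 = €64,780.20; over-quota = €156,733.92 − €64,780.20 = €91,953.72.
In-quota duty = €64,780.20 × 6% = €3,886.81. Over-quota duty = €91,953.72 × 24% = €22,068.89.
Line duty = €3,886.81 + €22,068.89 = €25,955.70.
Total = €54,020.74 + €0.00 + €25,955.70 = €79,976.44.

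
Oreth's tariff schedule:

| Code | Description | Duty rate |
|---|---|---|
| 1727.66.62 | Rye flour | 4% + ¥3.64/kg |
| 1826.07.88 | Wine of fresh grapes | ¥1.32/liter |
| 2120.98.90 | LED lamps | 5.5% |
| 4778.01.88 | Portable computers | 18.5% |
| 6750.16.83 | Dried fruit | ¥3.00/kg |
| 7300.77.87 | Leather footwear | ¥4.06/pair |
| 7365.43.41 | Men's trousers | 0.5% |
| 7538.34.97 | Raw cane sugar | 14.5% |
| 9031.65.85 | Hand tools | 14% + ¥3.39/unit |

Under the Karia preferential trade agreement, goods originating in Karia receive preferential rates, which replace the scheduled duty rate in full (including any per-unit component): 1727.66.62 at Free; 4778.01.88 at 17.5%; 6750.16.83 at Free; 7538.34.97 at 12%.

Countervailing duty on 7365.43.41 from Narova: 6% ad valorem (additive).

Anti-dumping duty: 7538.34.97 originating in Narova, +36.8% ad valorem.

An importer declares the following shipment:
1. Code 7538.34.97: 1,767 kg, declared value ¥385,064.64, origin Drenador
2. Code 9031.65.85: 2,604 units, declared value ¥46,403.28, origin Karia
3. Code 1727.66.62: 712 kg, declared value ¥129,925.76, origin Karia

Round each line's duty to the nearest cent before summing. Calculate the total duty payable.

¥71,158.39

Line 1 (7538.34.97, Drenador, 1,767 kg, ¥385,064.64):
Base rate for 7538.34.97 is 14.5%.
7538.34.97 has an FTA preferential rate, but origin Drenador is not Karia; base rate stands.
The additional-duty order on 7538.34.97 targets Narova, not Drenador; it does not apply.
Duty = ¥385,064.64 × 14.5% = ¥55,834.37.
Line 2 (9031.65.85, Karia, 2,604 units, ¥46,403.28):
Base rate for 9031.65.85 is 14% + ¥3.39/unit.
Origin Karia is the FTA partner but 9031.65.85 is not on the preference list; base rate stands.
Duty = ¥46,403.28 × 14% + 2,604 × ¥3.39 = ¥15,324.02.
Line 3 (1727.66.62, Karia, 712 kg, ¥129,925.76):
Base rate for 1727.66.62 is 4% + ¥3.64/kg.
Origin Karia qualifies under the Oreth–Karia agreement and 1727.66.62 is covered: preferential rate Free applies instead.
Duty = ¥129,925.76 × 0% = ¥0.00.
Total = ¥55,834.37 + ¥15,324.02 + ¥0.00 = ¥71,158.39.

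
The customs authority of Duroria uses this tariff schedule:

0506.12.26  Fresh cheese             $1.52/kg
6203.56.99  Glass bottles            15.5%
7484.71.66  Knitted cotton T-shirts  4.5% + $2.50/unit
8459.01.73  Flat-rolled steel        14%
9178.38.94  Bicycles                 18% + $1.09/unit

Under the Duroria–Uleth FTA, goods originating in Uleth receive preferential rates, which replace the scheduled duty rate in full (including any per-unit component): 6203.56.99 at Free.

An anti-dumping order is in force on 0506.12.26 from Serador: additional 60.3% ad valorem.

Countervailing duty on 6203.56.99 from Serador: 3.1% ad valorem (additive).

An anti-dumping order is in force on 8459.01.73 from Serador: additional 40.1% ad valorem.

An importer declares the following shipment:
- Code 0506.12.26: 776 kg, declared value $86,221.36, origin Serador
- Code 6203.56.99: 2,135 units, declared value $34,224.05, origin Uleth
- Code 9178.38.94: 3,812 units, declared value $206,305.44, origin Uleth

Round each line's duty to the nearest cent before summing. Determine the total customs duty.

Line 1 (0506.12.26, Serador, 776 kg, $86,221.36):
Base rate for 0506.12.26 is $1.52/kg.
Additional duty on 0506.12.26 from Serador: +60.3% ad valorem. Applied ad valorem rate = 60.3%.
Duty = $86,221.36 × 60.3% + 776 × $1.52 = $53,171.00.
Line 2 (6203.56.99, Uleth, 2,135 units, $34,224.05):
Base rate for 6203.56.99 is 15.5%.
Origin Uleth qualifies under the Duroria–Uleth agreement and 6203.56.99 is covered: preferential rate Free applies instead.
The additional-duty order on 6203.56.99 targets Serador, not Uleth; it does not apply.
Duty = $34,224.05 × 0% = $0.00.
Line 3 (9178.38.94, Uleth, 3,812 units, $206,305.44):
Base rate for 9178.38.94 is 18% + $1.09/unit.
Origin Uleth is the FTA partner but 9178.38.94 is not on the preference list; base rate stands.
Duty = $206,305.44 × 18% + 3,812 × $1.09 = $41,290.06.
Total = $53,171.00 + $0.00 + $41,290.06 = $94,461.06.

$94,461.06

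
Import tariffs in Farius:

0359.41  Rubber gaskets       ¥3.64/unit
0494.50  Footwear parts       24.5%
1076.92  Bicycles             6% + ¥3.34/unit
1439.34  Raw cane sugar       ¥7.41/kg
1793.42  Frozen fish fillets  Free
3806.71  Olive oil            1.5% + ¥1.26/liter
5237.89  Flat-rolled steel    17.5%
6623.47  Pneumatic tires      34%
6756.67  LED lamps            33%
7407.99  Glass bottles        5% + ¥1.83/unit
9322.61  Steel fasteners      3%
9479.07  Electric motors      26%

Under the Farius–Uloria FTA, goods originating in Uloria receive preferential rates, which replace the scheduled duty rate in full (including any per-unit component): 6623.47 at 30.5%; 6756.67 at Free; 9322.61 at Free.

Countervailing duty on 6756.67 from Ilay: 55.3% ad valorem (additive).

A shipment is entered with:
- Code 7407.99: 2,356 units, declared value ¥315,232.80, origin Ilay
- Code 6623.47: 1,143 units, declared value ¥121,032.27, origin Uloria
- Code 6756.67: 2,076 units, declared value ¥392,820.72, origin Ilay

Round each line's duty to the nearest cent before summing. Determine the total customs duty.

Line 1 (7407.99, Ilay, 2,356 units, ¥315,232.80):
Base rate for 7407.99 is 5% + ¥1.83/unit.
Duty = ¥315,232.80 × 5% + 2,356 × ¥1.83 = ¥20,073.12.
Line 2 (6623.47, Uloria, 1,143 units, ¥121,032.27):
Base rate for 6623.47 is 34%.
Origin Uloria qualifies under the Farius–Uloria agreement and 6623.47 is covered: preferential rate 30.5% applies instead.
Duty = ¥121,032.27 × 30.5% = ¥36,914.84.
Line 3 (6756.67, Ilay, 2,076 units, ¥392,820.72):
Base rate for 6756.67 is 33%.
6756.67 has an FTA preferential rate, but origin Ilay is not Uloria; base rate stands.
Additional duty on 6756.67 from Ilay: +55.3%. Applied ad valorem rate: 33% + 55.3% = 88.3%.
Duty = ¥392,820.72 × 88.3% = ¥346,860.70.
Total = ¥20,073.12 + ¥36,914.84 + ¥346,860.70 = ¥403,848.66.

¥403,848.66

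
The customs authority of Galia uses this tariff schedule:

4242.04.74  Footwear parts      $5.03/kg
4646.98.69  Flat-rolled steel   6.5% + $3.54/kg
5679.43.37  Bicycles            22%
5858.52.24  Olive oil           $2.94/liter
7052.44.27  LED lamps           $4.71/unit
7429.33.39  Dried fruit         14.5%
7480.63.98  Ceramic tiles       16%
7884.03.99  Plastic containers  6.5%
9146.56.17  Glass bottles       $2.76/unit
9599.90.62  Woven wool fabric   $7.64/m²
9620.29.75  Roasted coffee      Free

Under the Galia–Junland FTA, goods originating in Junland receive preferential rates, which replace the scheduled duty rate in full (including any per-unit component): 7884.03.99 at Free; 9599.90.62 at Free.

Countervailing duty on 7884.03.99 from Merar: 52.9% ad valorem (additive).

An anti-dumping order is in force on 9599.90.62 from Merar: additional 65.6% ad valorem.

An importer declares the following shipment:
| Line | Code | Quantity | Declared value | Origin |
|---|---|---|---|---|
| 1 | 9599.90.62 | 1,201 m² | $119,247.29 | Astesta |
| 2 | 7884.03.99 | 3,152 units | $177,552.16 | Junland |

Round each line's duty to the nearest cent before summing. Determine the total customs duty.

$9,175.64

Line 1 (9599.90.62, Astesta, 1,201 m², $119,247.29):
Base rate for 9599.90.62 is $7.64/m².
9599.90.62 has an FTA preferential rate, but origin Astesta is not Junland; base rate stands.
The additional-duty order on 9599.90.62 targets Merar, not Astesta; it does not apply.
Duty = 1,201 × $7.64 = $9,175.64.
Line 2 (7884.03.99, Junland, 3,152 units, $177,552.16):
Base rate for 7884.03.99 is 6.5%.
Origin Junland qualifies under the Galia–Junland agreement and 7884.03.99 is covered: preferential rate Free applies instead.
The additional-duty order on 7884.03.99 targets Merar, not Junland; it does not apply.
Duty = $177,552.16 × 0% = $0.00.
Total = $9,175.64 + $0.00 = $9,175.64.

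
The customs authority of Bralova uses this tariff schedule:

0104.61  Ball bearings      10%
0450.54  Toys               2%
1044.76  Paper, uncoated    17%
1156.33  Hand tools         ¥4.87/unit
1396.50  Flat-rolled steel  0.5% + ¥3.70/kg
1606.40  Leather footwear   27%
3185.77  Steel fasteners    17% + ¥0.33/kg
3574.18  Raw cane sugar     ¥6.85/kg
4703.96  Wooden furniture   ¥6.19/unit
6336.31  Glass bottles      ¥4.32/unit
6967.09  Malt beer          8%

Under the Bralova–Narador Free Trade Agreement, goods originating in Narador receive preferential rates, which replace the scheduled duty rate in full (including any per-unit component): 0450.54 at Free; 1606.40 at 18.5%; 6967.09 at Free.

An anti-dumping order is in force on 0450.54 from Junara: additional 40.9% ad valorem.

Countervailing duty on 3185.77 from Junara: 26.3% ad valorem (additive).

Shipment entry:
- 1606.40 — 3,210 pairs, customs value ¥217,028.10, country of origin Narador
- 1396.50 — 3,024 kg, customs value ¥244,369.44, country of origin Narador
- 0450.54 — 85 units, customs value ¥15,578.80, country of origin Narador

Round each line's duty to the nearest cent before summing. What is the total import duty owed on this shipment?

Line 1 (1606.40, Narador, 3,210 pairs, ¥217,028.10):
Base rate for 1606.40 is 27%.
Origin Narador qualifies under the Bralova–Narador agreement and 1606.40 is covered: preferential rate 18.5% applies instead.
Duty = ¥217,028.10 × 18.5% = ¥40,150.20.
Line 2 (1396.50, Narador, 3,024 kg, ¥244,369.44):
Base rate for 1396.50 is 0.5% + ¥3.70/kg.
Origin Narador is the FTA partner but 1396.50 is not on the preference list; base rate stands.
Duty = ¥244,369.44 × 0.5% + 3,024 × ¥3.70 = ¥12,410.65.
Line 3 (0450.54, Narador, 85 units, ¥15,578.80):
Base rate for 0450.54 is 2%.
Origin Narador qualifies under the Bralova–Narador agreement and 0450.54 is covered: preferential rate Free applies instead.
The additional-duty order on 0450.54 targets Junara, not Narador; it does not apply.
Duty = ¥15,578.80 × 0% = ¥0.00.
Total = ¥40,150.20 + ¥12,410.65 + ¥0.00 = ¥52,560.85.

¥52,560.85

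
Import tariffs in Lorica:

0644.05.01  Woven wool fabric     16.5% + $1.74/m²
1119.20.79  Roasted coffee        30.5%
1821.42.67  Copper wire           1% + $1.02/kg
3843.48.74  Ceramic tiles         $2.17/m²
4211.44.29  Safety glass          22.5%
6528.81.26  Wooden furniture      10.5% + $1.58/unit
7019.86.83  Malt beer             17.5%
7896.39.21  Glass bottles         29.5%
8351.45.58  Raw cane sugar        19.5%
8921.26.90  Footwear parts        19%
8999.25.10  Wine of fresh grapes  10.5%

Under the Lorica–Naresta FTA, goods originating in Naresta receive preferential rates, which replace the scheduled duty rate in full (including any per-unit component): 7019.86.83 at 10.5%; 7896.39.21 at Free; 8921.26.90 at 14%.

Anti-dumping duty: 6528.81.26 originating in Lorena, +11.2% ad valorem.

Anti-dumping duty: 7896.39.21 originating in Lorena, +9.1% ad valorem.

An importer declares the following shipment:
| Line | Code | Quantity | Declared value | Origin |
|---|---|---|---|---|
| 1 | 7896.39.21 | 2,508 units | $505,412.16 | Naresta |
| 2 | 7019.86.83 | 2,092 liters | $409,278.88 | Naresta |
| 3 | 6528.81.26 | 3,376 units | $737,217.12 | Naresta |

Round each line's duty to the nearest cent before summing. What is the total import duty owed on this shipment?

$125,716.16

Line 1 (7896.39.21, Naresta, 2,508 units, $505,412.16):
Base rate for 7896.39.21 is 29.5%.
Origin Naresta qualifies under the Lorica–Naresta agreement and 7896.39.21 is covered: preferential rate Free applies instead.
The additional-duty order on 7896.39.21 targets Lorena, not Naresta; it does not apply.
Duty = $505,412.16 × 0% = $0.00.
Line 2 (7019.86.83, Naresta, 2,092 liters, $409,278.88):
Base rate for 7019.86.83 is 17.5%.
Origin Naresta qualifies under the Lorica–Naresta agreement and 7019.86.83 is covered: preferential rate 10.5% applies instead.
Duty = $409,278.88 × 10.5% = $42,974.28.
Line 3 (6528.81.26, Naresta, 3,376 units, $737,217.12):
Base rate for 6528.81.26 is 10.5% + $1.58/unit.
Origin Naresta is the FTA partner but 6528.81.26 is not on the preference list; base rate stands.
The additional-duty order on 6528.81.26 targets Lorena, not Naresta; it does not apply.
Duty = $737,217.12 × 10.5% + 3,376 × $1.58 = $82,741.88.
Total = $0.00 + $42,974.28 + $82,741.88 = $125,716.16.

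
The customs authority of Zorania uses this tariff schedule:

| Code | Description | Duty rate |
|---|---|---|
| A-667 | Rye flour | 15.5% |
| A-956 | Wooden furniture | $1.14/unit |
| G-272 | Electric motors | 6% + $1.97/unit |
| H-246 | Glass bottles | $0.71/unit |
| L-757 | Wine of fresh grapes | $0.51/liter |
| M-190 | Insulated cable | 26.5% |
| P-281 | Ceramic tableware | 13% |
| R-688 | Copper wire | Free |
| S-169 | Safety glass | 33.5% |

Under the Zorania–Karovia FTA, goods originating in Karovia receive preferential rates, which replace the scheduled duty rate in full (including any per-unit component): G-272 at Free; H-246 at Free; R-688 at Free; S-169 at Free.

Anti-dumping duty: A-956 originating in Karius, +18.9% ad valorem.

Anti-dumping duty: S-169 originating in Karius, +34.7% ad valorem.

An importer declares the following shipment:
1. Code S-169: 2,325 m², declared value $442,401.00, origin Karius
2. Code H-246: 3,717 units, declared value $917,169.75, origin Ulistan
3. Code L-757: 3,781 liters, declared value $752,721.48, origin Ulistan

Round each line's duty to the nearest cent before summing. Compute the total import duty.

$306,284.86

Line 1 (S-169, Karius, 2,325 m², $442,401.00):
Base rate for S-169 is 33.5%.
S-169 has an FTA preferential rate, but origin Karius is not Karovia; base rate stands.
Additional duty on S-169 from Karius: +34.7%. Applied ad valorem rate: 33.5% + 34.7% = 68.2%.
Duty = $442,401.00 × 68.2% = $301,717.48.
Line 2 (H-246, Ulistan, 3,717 units, $917,169.75):
Base rate for H-246 is $0.71/unit.
H-246 has an FTA preferential rate, but origin Ulistan is not Karovia; base rate stands.
Duty = 3,717 × $0.71 = $2,639.07.
Line 3 (L-757, Ulistan, 3,781 liters, $752,721.48):
Base rate for L-757 is $0.51/liter.
Duty = 3,781 × $0.51 = $1,928.31.
Total = $301,717.48 + $2,639.07 + $1,928.31 = $306,284.86.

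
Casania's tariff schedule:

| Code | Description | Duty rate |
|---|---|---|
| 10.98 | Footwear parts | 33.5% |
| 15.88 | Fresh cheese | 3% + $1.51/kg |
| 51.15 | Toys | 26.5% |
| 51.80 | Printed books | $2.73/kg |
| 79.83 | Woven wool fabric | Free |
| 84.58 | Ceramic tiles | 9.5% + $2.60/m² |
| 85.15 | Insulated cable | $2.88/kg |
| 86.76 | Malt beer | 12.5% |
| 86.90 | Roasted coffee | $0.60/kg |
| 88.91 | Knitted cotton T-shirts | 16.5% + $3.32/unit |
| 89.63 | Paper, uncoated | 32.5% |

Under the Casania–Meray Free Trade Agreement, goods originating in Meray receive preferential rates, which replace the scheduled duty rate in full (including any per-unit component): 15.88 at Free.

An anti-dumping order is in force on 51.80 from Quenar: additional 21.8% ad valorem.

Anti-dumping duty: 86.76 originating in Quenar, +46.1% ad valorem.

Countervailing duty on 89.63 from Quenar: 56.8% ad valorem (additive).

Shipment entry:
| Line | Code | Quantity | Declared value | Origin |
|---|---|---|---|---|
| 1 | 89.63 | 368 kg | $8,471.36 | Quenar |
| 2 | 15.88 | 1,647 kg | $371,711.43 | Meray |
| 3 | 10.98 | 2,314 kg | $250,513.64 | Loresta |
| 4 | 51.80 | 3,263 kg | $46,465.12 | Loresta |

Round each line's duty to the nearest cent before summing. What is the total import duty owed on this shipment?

Line 1 (89.63, Quenar, 368 kg, $8,471.36):
Base rate for 89.63 is 32.5%.
Additional duty on 89.63 from Quenar: +56.8%. Applied ad valorem rate: 32.5% + 56.8% = 89.3%.
Duty = $8,471.36 × 89.3% = $7,564.92.
Line 2 (15.88, Meray, 1,647 kg, $371,711.43):
Base rate for 15.88 is 3% + $1.51/kg.
Origin Meray qualifies under the Casania–Meray agreement and 15.88 is covered: preferential rate Free applies instead.
Duty = $371,711.43 × 0% = $0.00.
Line 3 (10.98, Loresta, 2,314 kg, $250,513.64):
Base rate for 10.98 is 33.5%.
Duty = $250,513.64 × 33.5% = $83,922.07.
Line 4 (51.80, Loresta, 3,263 kg, $46,465.12):
Base rate for 51.80 is $2.73/kg.
The additional-duty order on 51.80 targets Quenar, not Loresta; it does not apply.
Duty = 3,263 × $2.73 = $8,907.99.
Total = $7,564.92 + $0.00 + $83,922.07 + $8,907.99 = $100,394.98.

$100,394.98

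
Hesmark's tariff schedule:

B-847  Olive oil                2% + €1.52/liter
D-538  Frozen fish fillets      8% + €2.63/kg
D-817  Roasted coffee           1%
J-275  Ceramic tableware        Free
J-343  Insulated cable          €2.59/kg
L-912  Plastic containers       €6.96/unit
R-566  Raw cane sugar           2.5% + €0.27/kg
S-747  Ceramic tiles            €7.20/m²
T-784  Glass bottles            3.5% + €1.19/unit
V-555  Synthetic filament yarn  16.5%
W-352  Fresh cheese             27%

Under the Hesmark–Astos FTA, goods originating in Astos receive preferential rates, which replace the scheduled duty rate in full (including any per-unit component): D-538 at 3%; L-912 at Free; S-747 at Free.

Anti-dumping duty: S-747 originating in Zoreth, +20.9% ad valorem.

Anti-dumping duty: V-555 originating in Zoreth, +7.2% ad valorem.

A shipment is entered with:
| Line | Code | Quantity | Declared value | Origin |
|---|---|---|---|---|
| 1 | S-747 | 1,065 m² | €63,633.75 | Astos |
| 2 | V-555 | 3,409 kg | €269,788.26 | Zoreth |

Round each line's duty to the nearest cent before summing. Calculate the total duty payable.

€63,939.82

Line 1 (S-747, Astos, 1,065 m², €63,633.75):
Base rate for S-747 is €7.20/m².
Origin Astos qualifies under the Hesmark–Astos agreement and S-747 is covered: preferential rate Free applies instead.
The additional-duty order on S-747 targets Zoreth, not Astos; it does not apply.
Duty = €63,633.75 × 0% = €0.00.
Line 2 (V-555, Zoreth, 3,409 kg, €269,788.26):
Base rate for V-555 is 16.5%.
Additional duty on V-555 from Zoreth: +7.2%. Applied ad valorem rate: 16.5% + 7.2% = 23.7%.
Duty = €269,788.26 × 23.7% = €63,939.82.
Total = €0.00 + €63,939.82 = €63,939.82.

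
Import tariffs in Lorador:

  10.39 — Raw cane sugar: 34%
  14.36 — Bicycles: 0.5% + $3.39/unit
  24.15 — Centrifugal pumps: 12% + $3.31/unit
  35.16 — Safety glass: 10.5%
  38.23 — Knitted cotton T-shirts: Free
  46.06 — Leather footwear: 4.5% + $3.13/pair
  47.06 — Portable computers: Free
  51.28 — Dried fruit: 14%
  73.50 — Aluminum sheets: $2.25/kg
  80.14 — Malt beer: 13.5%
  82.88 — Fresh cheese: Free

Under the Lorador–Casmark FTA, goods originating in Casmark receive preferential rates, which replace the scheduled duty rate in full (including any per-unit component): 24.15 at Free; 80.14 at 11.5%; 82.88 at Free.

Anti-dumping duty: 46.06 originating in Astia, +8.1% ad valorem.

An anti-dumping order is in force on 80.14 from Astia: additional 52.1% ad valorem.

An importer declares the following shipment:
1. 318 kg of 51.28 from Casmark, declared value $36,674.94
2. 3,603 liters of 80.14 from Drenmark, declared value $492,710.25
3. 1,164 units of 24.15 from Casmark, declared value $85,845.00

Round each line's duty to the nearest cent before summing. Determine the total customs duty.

Line 1 (51.28, Casmark, 318 kg, $36,674.94):
Base rate for 51.28 is 14%.
Origin Casmark is the FTA partner but 51.28 is not on the preference list; base rate stands.
Duty = $36,674.94 × 14% = $5,134.49.
Line 2 (80.14, Drenmark, 3,603 liters, $492,710.25):
Base rate for 80.14 is 13.5%.
80.14 has an FTA preferential rate, but origin Drenmark is not Casmark; base rate stands.
The additional-duty order on 80.14 targets Astia, not Drenmark; it does not apply.
Duty = $492,710.25 × 13.5% = $66,515.88.
Line 3 (24.15, Casmark, 1,164 units, $85,845.00):
Base rate for 24.15 is 12% + $3.31/unit.
Origin Casmark qualifies under the Lorador–Casmark agreement and 24.15 is covered: preferential rate Free applies instead.
Duty = $85,845.00 × 0% = $0.00.
Total = $5,134.49 + $66,515.88 + $0.00 = $71,650.37.

$71,650.37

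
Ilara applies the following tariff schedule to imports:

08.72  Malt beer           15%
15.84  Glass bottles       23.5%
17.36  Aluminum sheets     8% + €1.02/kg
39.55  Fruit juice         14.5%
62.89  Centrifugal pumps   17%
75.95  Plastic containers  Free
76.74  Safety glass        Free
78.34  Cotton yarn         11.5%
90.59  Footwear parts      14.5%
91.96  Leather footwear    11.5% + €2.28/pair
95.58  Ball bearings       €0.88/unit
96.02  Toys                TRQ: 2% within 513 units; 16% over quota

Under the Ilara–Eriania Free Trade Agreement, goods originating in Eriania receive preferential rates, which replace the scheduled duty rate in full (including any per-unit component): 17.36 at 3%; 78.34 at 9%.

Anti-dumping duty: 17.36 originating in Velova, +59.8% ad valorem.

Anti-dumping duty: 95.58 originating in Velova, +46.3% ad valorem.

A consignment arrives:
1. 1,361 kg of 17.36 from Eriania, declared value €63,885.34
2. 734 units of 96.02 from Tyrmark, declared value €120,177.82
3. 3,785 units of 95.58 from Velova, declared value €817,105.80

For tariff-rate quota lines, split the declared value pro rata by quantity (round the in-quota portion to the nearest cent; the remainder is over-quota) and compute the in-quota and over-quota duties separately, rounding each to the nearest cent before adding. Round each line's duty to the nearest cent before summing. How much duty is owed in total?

€391,036.71

Line 1 (17.36, Eriania, 1,361 kg, €63,885.34):
Base rate for 17.36 is 8% + €1.02/kg.
Origin Eriania qualifies under the Ilara–Eriania agreement and 17.36 is covered: preferential rate 3% applies instead.
The additional-duty order on 17.36 targets Velova, not Eriania; it does not apply.
Duty = €63,885.34 × 3% = €1,916.56.
Line 2 (96.02, Tyrmark, 734 units, €120,177.82):
Code 96.02 is under a tariff-rate quota (threshold 513 units). In-quota: 513 units at 2%; over-quota: 221 units at 16%.
Pro-rata value split: in-quota = €120,177.82 × 513/734 = €83,993.49; over-quota = €120,177.82 − €83,993.49 = €36,184.33.
In-quota duty = €83,993.49 × 2% = €1,679.87. Over-quota duty = €36,184.33 × 16% = €5,789.49.
Line duty = €1,679.87 + €5,789.49 = €7,469.36.
Line 3 (95.58, Velova, 3,785 units, €817,105.80):
Base rate for 95.58 is €0.88/unit.
Additional duty on 95.58 from Velova: +46.3% ad valorem. Applied ad valorem rate = 46.3%.
Duty = €817,105.80 × 46.3% + 3,785 × €0.88 = €381,650.79.
Total = €1,916.56 + €7,469.36 + €381,650.79 = €391,036.71.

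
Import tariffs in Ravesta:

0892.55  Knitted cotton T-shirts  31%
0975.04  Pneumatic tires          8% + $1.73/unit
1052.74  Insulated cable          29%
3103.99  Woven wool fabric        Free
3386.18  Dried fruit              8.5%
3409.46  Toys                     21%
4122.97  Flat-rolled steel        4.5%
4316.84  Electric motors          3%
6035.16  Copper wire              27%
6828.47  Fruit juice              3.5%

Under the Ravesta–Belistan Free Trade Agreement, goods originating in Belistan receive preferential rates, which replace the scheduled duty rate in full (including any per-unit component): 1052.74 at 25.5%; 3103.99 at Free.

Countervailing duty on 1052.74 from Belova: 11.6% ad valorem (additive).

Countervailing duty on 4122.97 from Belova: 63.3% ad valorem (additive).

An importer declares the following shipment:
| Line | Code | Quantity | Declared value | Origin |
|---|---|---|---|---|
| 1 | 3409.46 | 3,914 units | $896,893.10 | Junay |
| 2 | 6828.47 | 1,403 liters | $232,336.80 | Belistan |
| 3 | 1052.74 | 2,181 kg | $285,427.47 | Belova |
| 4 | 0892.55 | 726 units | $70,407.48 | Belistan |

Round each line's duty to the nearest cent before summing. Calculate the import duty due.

$334,189.21

Line 1 (3409.46, Junay, 3,914 units, $896,893.10):
Base rate for 3409.46 is 21%.
Duty = $896,893.10 × 21% = $188,347.55.
Line 2 (6828.47, Belistan, 1,403 liters, $232,336.80):
Base rate for 6828.47 is 3.5%.
Origin Belistan is the FTA partner but 6828.47 is not on the preference list; base rate stands.
Duty = $232,336.80 × 3.5% = $8,131.79.
Line 3 (1052.74, Belova, 2,181 kg, $285,427.47):
Base rate for 1052.74 is 29%.
1052.74 has an FTA preferential rate, but origin Belova is not Belistan; base rate stands.
Additional duty on 1052.74 from Belova: +11.6%. Applied ad valorem rate: 29% + 11.6% = 40.6%.
Duty = $285,427.47 × 40.6% = $115,883.55.
Line 4 (0892.55, Belistan, 726 units, $70,407.48):
Base rate for 0892.55 is 31%.
Origin Belistan is the FTA partner but 0892.55 is not on the preference list; base rate stands.
Duty = $70,407.48 × 31% = $21,826.32.
Total = $188,347.55 + $8,131.79 + $115,883.55 + $21,826.32 = $334,189.21.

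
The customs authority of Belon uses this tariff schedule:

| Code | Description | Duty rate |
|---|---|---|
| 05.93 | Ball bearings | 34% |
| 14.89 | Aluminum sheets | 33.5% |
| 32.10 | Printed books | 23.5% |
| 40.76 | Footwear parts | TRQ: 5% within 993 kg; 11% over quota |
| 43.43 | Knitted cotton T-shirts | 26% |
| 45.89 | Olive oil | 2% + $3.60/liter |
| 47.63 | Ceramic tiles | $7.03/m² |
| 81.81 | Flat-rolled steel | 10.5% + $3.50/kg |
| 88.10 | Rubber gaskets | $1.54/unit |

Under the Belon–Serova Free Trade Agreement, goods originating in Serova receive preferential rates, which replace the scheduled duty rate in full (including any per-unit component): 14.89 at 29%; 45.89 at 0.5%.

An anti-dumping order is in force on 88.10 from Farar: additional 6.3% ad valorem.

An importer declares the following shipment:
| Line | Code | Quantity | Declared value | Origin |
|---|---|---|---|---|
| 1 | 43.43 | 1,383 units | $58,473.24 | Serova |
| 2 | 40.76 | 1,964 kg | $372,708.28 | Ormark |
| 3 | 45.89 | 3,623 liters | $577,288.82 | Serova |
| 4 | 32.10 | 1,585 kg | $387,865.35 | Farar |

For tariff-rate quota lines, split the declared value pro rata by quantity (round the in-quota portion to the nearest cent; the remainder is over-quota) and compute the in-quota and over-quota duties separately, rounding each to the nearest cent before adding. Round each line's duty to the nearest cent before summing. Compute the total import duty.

Line 1 (43.43, Serova, 1,383 units, $58,473.24):
Base rate for 43.43 is 26%.
Origin Serova is the FTA partner but 43.43 is not on the preference list; base rate stands.
Duty = $58,473.24 × 26% = $15,203.04.
Line 2 (40.76, Ormark, 1,964 kg, $372,708.28):
Code 40.76 is under a tariff-rate quota (threshold 993 kg). In-quota: 993 kg at 5%; over-quota: 971 kg at 11%.
Pro-rata value split: in-quota = $372,708.28 × 993/1,964 = $188,441.61; over-quota = $372,708.28 − $188,441.61 = $184,266.67.
In-quota duty = $188,441.61 × 5% = $9,422.08. Over-quota duty = $184,266.67 × 11% = $20,269.33.
Line duty = $9,422.08 + $20,269.33 = $29,691.41.
Line 3 (45.89, Serova, 3,623 liters, $577,288.82):
Base rate for 45.89 is 2% + $3.60/liter.
Origin Serova qualifies under the Belon–Serova agreement and 45.89 is covered: preferential rate 0.5% applies instead.
Duty = $577,288.82 × 0.5% = $2,886.44.
Line 4 (32.10, Farar, 1,585 kg, $387,865.35):
Base rate for 32.10 is 23.5%.
Duty = $387,865.35 × 23.5% = $91,148.36.
Total = $15,203.04 + $29,691.41 + $2,886.44 + $91,148.36 = $138,929.25.

$138,929.25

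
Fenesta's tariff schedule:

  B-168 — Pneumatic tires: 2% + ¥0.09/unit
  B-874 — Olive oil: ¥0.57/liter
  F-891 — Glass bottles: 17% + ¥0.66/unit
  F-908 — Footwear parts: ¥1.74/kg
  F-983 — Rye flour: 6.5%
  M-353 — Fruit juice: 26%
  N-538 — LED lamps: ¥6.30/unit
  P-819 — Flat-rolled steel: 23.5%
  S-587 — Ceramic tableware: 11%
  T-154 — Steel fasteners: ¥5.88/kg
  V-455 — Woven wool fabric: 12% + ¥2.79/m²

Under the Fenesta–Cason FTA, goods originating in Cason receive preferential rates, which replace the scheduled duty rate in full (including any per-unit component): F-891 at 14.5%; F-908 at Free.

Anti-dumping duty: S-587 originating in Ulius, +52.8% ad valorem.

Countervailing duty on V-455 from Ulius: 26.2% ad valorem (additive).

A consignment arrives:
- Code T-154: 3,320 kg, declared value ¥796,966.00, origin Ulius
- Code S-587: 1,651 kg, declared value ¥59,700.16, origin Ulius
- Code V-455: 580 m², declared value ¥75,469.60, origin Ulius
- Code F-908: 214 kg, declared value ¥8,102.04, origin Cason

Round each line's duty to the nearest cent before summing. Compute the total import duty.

¥88,057.89

Line 1 (T-154, Ulius, 3,320 kg, ¥796,966.00):
Base rate for T-154 is ¥5.88/kg.
Duty = 3,320 × ¥5.88 = ¥19,521.60.
Line 2 (S-587, Ulius, 1,651 kg, ¥59,700.16):
Base rate for S-587 is 11%.
Additional duty on S-587 from Ulius: +52.8%. Applied ad valorem rate: 11% + 52.8% = 63.8%.
Duty = ¥59,700.16 × 63.8% = ¥38,088.70.
Line 3 (V-455, Ulius, 580 m², ¥75,469.60):
Base rate for V-455 is 12% + ¥2.79/m².
Additional duty on V-455 from Ulius: +26.2%. Applied ad valorem rate: 12% + 26.2% = 38.2%.
Duty = ¥75,469.60 × 38.2% + 580 × ¥2.79 = ¥30,447.59.
Line 4 (F-908, Cason, 214 kg, ¥8,102.04):
Base rate for F-908 is ¥1.74/kg.
Origin Cason qualifies under the Fenesta–Cason agreement and F-908 is covered: preferential rate Free applies instead.
Duty = ¥8,102.04 × 0% = ¥0.00.
Total = ¥19,521.60 + ¥38,088.70 + ¥30,447.59 + ¥0.00 = ¥88,057.89.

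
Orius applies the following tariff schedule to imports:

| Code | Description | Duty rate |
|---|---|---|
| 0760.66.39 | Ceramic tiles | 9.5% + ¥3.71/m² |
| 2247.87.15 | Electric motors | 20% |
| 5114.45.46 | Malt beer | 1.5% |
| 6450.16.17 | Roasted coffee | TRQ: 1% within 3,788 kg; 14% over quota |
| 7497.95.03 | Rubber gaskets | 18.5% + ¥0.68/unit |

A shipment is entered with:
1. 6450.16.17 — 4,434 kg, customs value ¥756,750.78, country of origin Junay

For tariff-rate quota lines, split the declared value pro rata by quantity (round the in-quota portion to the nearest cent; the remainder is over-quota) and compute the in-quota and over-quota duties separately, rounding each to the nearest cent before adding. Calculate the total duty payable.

¥21,900.37

Line 1 (6450.16.17, Junay, 4,434 kg, ¥756,750.78):
Code 6450.16.17 is under a tariff-rate quota (threshold 3,788 kg). In-quota: 3,788 kg at 1%; over-quota: 646 kg at 14%.
Pro-rata value split: in-quota = ¥756,750.78 × 3,788/4,434 = ¥646,497.96; over-quota = ¥756,750.78 − ¥646,497.96 = ¥110,252.82.
In-quota duty = ¥646,497.96 × 1% = ¥6,464.98. Over-quota duty = ¥110,252.82 × 14% = ¥15,435.39.
Line duty = ¥6,464.98 + ¥15,435.39 = ¥21,900.37.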